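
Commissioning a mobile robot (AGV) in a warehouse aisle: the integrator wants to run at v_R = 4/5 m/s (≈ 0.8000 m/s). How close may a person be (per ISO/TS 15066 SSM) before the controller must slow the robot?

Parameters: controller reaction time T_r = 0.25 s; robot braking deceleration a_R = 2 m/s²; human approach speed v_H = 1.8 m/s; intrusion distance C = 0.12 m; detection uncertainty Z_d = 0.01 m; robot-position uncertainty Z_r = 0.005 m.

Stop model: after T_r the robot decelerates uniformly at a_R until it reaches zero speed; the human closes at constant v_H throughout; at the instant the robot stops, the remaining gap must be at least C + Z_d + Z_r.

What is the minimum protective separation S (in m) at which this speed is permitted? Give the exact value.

stop time T_s = (4/5)/2 = 0.4000 s
robot covers v_R·T_r = 0.8000·0.2500 = 0.2000 m before braking
braking distance = 0.8000²/(2·2.0000) = 0.1600 m
person approaches 1.8000·(0.2500+0.4000) = 1.1700 m
margins: 0.1200+0.0100+0.0050 = 0.1350 m
S_min ≈ 0.2000+0.1600+1.1700+0.1350  ⇒  S_min = 333/200 m

S_min = 333/200 m = 1.6650 m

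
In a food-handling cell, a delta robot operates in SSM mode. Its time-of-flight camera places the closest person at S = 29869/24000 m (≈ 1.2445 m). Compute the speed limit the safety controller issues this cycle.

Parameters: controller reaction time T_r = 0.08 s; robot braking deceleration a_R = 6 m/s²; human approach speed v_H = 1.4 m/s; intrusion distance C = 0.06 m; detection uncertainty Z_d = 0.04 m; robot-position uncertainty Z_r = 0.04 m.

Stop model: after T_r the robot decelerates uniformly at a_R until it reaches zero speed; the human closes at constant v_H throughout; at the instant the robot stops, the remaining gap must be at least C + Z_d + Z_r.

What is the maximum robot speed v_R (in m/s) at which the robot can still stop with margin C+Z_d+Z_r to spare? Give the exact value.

v_R_max = 41/20 m/s = 2.0500 m/s

at the boundary: (1/12)·v² + (47/150)·v + (-23821/24000) = 0
  disc = (47/150)² − 4·(1/12)·(-23821/24000) = 17161/40000 ; √disc = 131/200
  v_R = (−(47/150) + 131/200) / (2·(1/12)) = 41/20 m/s
check:
braking lasts T_s = (41/20)/6 = 0.3417 s
robot in T_r: 2.0500·0.0800 = 0.1640 m
braking distance = 2.0500²/(2·6.0000) = 0.3502 m
person approaches 1.4000·(0.0800+0.3417) = 0.5903 m
residual clearance needed = 0.0600+0.0400+0.0400 = 0.1400 m
sum ≈ 0.1640+0.3502+0.5903+0.1400 ≈ 1.2445 m = S ✓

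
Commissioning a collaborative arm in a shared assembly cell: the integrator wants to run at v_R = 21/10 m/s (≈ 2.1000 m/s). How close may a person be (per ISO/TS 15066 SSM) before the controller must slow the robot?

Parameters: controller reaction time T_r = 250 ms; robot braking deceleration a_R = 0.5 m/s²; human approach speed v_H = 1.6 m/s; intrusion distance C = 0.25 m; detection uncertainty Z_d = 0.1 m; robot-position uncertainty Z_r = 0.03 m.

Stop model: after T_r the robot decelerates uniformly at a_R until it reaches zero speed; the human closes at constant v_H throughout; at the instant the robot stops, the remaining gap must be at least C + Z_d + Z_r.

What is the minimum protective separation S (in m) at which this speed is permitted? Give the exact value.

S_min = 2487/200 m = 12.4350 m

T_s = v_R/a_R = (21/10)/(1/2) = 4.2000 s
robot covers v_R·T_r = 2.1000·0.2500 = 0.5250 m before braking
robot under decel: 2.1000²/(2·0.5000) = 4.4100 m
person approaches 1.6000·(0.2500+4.2000) = 7.1200 m
residual clearance needed = 0.2500+0.1000+0.0300 = 0.3800 m
S_min ≈ 0.5250+4.4100+7.1200+0.3800  ⇒  S_min = 2487/200 m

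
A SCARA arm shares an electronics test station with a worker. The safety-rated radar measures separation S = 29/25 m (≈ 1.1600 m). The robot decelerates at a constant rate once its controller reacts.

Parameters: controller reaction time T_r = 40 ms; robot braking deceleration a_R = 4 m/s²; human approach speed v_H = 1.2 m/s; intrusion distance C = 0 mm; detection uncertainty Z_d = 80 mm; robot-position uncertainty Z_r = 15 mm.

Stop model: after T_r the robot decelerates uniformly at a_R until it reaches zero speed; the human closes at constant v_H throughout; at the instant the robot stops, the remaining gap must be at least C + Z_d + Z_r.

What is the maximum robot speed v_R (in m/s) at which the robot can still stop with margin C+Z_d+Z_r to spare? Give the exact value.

collect terms ⇒ (1/8)·v_R² + (17/50)·v_R + (-1017/1000) = 0
  disc = (17/50)² − 4·(1/8)·(-1017/1000) = 6241/10000 ; √disc = 79/100
  v_R = (−(17/50) + 79/100) / (2·(1/8)) = 9/5 m/s
check:
T_s = v_R/a_R = (9/5)/4 = 0.4500 s
robot in T_r: 1.8000·0.0400 = 0.0720 m
robot under decel: 1.8000²/(2·4.0000) = 0.4050 m
human closes 1.2000·0.4900 = 0.5880 m
C+Z_d+Z_r = 0.0000+0.0800+0.0150 = 0.0950 m
sum ≈ 0.0720+0.4050+0.5880+0.0950 ≈ 1.1600 m = S ✓

v_R_max = 9/5 m/s = 1.8000 m/s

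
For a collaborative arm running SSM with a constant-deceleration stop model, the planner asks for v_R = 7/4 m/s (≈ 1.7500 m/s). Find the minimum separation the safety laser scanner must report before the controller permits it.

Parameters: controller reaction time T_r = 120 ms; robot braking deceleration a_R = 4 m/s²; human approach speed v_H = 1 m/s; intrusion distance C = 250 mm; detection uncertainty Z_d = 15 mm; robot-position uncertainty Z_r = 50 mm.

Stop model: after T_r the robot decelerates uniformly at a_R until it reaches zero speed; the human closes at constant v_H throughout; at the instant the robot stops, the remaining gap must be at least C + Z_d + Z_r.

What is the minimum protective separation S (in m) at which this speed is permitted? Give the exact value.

S_min = 4689/3200 m = 1.4653 m

braking lasts T_s = (7/4)/4 = 0.4375 s
robot covers v_R·T_r = 1.7500·0.1200 = 0.2100 m before braking
robot under decel: 1.7500²/(2·4.0000) = 0.3828 m
person approaches 1.0000·(0.1200+0.4375) = 0.5575 m
C+Z_d+Z_r = 0.2500+0.0150+0.0500 = 0.3150 m
S_min ≈ 0.2100+0.3828+0.5575+0.3150  ⇒  S_min = 4689/3200 m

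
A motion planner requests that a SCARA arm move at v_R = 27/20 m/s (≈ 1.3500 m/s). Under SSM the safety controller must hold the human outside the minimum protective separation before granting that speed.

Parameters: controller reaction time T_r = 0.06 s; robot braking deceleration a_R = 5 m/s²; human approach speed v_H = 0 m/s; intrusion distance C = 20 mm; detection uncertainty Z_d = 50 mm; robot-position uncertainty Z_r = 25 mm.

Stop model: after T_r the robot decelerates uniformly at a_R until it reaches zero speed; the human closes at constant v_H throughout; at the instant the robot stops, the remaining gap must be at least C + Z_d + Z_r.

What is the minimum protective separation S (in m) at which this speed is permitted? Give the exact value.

stop time T_s = (27/20)/5 = 0.2700 s
reaction-phase robot travel = 1.3500·0.0600 = 0.0810 m
braking distance = 1.3500²/(2·5.0000) = 0.1822 m
person approaches 0.0000·(0.0600+0.2700) = 0.0000 m
C+Z_d+Z_r = 0.0200+0.0500+0.0250 = 0.0950 m
S_min ≈ 0.0810+0.1822+0.0000+0.0950  ⇒  S_min = 1433/4000 m

S_min = 1433/4000 m = 0.3583 m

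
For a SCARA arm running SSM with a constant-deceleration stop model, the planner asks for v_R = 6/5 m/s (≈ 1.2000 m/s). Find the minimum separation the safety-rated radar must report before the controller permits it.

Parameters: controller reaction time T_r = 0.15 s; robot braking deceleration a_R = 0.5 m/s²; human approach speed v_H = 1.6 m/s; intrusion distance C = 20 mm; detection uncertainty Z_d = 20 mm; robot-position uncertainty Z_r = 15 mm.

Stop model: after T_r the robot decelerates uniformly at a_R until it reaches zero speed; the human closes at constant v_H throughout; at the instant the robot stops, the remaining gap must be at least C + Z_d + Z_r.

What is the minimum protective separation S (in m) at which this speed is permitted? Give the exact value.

S_min = 1151/200 m = 5.7550 m

T_s = v_R/a_R = (6/5)/(1/2) = 2.4000 s
robot in T_r: 1.2000·0.1500 = 0.1800 m
braking distance = 1.2000²/(2·0.5000) = 1.4400 m
person approaches 1.6000·(0.1500+2.4000) = 4.0800 m
margins: 0.0200+0.0200+0.0150 = 0.0550 m
S_min ≈ 0.1800+1.4400+4.0800+0.0550  ⇒  S_min = 1151/200 m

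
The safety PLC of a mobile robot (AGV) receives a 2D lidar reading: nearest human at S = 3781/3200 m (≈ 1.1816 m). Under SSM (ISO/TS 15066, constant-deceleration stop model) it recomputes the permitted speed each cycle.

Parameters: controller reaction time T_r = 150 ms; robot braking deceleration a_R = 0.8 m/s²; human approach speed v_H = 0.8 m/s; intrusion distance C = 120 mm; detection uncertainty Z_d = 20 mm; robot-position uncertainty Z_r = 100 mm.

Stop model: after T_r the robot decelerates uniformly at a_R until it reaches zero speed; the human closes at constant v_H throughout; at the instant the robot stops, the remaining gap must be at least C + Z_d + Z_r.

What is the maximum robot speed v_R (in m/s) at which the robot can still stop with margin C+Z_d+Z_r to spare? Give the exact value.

at the boundary: (5/8)·v² + (23/20)·v + (-2629/3200) = 0
  disc = (23/20)² − 4·(5/8)·(-2629/3200) = 21609/6400 ; √disc = 147/80
  v_R = (−(23/20) + 147/80) / (2·(5/8)) = 11/20 m/s
check:
T_s = v_R/a_R = (11/20)/(4/5) = 0.6875 s
reaction-phase robot travel = 0.5500·0.1500 = 0.0825 m
braking distance = 0.5500²/(2·0.8000) = 0.1891 m
human closes 0.8000·0.8375 = 0.6700 m
margins: 0.1200+0.0200+0.1000 = 0.2400 m
sum ≈ 0.0825+0.1891+0.6700+0.2400 ≈ 1.1816 m = S ✓

v_R_max = 11/20 m/s = 0.5500 m/s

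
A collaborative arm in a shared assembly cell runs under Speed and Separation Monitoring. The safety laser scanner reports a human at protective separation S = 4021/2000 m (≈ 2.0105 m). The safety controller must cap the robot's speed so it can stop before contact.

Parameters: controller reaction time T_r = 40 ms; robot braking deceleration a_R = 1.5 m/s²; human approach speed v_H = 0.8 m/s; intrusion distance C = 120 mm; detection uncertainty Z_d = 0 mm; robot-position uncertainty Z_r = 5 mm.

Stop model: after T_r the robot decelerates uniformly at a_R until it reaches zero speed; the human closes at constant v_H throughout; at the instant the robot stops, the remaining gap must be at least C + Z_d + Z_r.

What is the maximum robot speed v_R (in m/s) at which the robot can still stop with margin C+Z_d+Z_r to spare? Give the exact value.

v_R_max = 33/20 m/s = 1.6500 m/s

collect terms ⇒ (1/3)·v_R² + (43/75)·v_R + (-3707/2000) = 0
  disc = (43/75)² − 4·(1/3)·(-3707/2000) = 63001/22500 ; √disc = 251/150
  v_R = (−(43/75) + 251/150) / (2·(1/3)) = 33/20 m/s
check:
braking lasts T_s = (33/20)/(3/2) = 1.1000 s
robot covers v_R·T_r = 1.6500·0.0400 = 0.0660 m before braking
braking distance = 1.6500²/(2·1.5000) = 0.9075 m
human over T_r+T_s: 0.8000·(0.0400+1.1000) = 0.9120 m
residual clearance needed = 0.1200+0.0000+0.0050 = 0.1250 m
sum ≈ 0.0660+0.9075+0.9120+0.1250 ≈ 2.0105 m = S ✓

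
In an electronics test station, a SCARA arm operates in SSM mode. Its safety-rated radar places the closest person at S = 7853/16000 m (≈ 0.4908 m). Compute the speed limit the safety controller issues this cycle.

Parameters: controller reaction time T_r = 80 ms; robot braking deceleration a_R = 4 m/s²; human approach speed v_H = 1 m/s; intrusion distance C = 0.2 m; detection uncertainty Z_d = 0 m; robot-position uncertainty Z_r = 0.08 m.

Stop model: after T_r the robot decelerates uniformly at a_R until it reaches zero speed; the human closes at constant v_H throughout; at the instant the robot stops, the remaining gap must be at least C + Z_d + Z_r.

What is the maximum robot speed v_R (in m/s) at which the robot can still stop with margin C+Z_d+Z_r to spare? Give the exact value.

v_R_max = 7/20 m/s = 0.3500 m/s

collect terms ⇒ (1/8)·v_R² + (33/100)·v_R + (-2093/16000) = 0
  disc = (33/100)² − 4·(1/8)·(-2093/16000) = 27889/160000 ; √disc = 167/400
  v_R = (−(33/100) + 167/400) / (2·(1/8)) = 7/20 m/s
check:
stop time T_s = (7/20)/4 = 0.0875 s
robot covers v_R·T_r = 0.3500·0.0800 = 0.0280 m before braking
braking distance = 0.3500²/(2·4.0000) = 0.0153 m
person approaches 1.0000·(0.0800+0.0875) = 0.1675 m
margins: 0.2000+0.0000+0.0800 = 0.2800 m
sum ≈ 0.0280+0.0153+0.1675+0.2800 ≈ 0.4908 m = S ✓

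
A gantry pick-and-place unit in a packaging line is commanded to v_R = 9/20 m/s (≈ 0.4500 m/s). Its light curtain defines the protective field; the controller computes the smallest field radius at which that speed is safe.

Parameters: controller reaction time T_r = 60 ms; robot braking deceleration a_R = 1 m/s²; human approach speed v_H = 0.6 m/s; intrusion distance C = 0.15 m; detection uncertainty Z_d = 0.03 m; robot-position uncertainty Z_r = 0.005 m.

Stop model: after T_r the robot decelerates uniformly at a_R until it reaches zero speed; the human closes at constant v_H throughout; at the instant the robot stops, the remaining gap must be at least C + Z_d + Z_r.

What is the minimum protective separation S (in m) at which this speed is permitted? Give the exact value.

S_min = 2477/4000 m = 0.6192 m

braking lasts T_s = (9/20)/1 = 0.4500 s
robot in T_r: 0.4500·0.0600 = 0.0270 m
robot covers 0.4500·0.4500 − ½·1.0000·0.4500² = 0.1013 m while stopping
human over T_r+T_s: 0.6000·(0.0600+0.4500) = 0.3060 m
residual clearance needed = 0.1500+0.0300+0.0050 = 0.1850 m
S_min ≈ 0.0270+0.1013+0.3060+0.1850  ⇒  S_min = 2477/4000 m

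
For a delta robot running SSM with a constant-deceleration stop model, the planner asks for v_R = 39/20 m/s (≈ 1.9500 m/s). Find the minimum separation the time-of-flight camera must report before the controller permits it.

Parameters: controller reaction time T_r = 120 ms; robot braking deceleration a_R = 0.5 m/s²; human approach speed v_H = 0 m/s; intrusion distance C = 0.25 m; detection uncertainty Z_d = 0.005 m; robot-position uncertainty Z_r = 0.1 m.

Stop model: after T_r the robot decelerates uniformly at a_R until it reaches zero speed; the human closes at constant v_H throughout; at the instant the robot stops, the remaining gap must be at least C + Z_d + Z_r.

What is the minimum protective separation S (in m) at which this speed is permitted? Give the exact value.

T_s = v_R/a_R = (39/20)/(1/2) = 3.9000 s
reaction-phase robot travel = 1.9500·0.1200 = 0.2340 m
robot covers 1.9500·3.9000 − ½·0.5000·3.9000² = 3.8025 m while stopping
person approaches 0.0000·(0.1200+3.9000) = 0.0000 m
margins: 0.2500+0.0050+0.1000 = 0.3550 m
S_min ≈ 0.2340+3.8025+0.0000+0.3550  ⇒  S_min = 8783/2000 m

S_min = 8783/2000 m = 4.3915 m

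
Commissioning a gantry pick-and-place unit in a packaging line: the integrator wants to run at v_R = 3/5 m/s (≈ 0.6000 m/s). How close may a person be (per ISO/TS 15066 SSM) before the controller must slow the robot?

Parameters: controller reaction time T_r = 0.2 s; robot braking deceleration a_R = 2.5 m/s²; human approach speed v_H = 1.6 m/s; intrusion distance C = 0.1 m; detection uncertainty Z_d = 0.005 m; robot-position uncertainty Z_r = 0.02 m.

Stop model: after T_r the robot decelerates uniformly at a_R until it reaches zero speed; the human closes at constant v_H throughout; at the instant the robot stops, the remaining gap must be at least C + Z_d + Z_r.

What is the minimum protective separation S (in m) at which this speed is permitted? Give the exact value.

S_min = 1021/1000 m = 1.0210 m

T_s = v_R/a_R = (3/5)/(5/2) = 0.2400 s
reaction-phase robot travel = 0.6000·0.2000 = 0.1200 m
robot under decel: 0.6000²/(2·2.5000) = 0.0720 m
human closes 1.6000·0.4400 = 0.7040 m
residual clearance needed = 0.1000+0.0050+0.0200 = 0.1250 m
S_min ≈ 0.1200+0.0720+0.7040+0.1250  ⇒  S_min = 1021/1000 m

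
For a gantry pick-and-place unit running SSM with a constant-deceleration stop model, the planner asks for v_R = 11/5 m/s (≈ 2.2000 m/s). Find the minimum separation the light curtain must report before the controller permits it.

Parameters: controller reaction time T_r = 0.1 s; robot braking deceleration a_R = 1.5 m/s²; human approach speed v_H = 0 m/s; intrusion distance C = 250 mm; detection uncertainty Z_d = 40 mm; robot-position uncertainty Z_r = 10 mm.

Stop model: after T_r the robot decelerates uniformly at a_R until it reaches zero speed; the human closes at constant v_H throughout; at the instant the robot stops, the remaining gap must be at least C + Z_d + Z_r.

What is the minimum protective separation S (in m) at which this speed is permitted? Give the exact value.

braking lasts T_s = (11/5)/(3/2) = 1.4667 s
robot in T_r: 2.2000·0.1000 = 0.2200 m
robot covers 2.2000·1.4667 − ½·1.5000·1.4667² = 1.6133 m while stopping
human over T_r+T_s: 0.0000·(0.1000+1.4667) = 0.0000 m
residual clearance needed = 0.2500+0.0400+0.0100 = 0.3000 m
S_min ≈ 0.2200+1.6133+0.0000+0.3000  ⇒  S_min = 32/15 m

S_min = 32/15 m = 2.1333 m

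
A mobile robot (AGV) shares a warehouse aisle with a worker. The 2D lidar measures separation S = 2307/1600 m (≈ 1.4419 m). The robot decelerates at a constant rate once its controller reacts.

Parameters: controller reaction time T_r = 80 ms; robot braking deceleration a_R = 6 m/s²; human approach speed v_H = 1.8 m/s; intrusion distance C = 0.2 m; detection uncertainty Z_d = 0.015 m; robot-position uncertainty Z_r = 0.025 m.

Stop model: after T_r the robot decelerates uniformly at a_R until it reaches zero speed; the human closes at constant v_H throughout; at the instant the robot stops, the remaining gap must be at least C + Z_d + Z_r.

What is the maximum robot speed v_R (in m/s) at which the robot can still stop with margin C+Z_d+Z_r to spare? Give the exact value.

at the boundary: (1/12)·v² + (19/50)·v + (-8463/8000) = 0
  disc = (19/50)² − 4·(1/12)·(-8463/8000) = 19881/40000 ; √disc = 141/200
  v_R = (−(19/50) + 141/200) / (2·(1/12)) = 39/20 m/s
check:
braking lasts T_s = (39/20)/6 = 0.3250 s
robot in T_r: 1.9500·0.0800 = 0.1560 m
robot under decel: 1.9500²/(2·6.0000) = 0.3169 m
human over T_r+T_s: 1.8000·(0.0800+0.3250) = 0.7290 m
residual clearance needed = 0.2000+0.0150+0.0250 = 0.2400 m
sum ≈ 0.1560+0.3169+0.7290+0.2400 ≈ 1.4419 m = S ✓

v_R_max = 39/20 m/s = 1.9500 m/s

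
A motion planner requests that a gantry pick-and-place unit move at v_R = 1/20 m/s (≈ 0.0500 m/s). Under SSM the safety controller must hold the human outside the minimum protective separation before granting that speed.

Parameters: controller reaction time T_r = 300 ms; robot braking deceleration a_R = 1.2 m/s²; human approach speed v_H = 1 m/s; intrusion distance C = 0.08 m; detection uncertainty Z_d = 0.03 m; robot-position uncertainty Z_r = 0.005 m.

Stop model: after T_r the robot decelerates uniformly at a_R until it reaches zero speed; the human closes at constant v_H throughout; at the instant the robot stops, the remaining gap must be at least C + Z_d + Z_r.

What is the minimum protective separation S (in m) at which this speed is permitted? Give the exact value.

braking lasts T_s = (1/20)/(6/5) = 0.0417 s
reaction-phase robot travel = 0.0500·0.3000 = 0.0150 m
robot covers 0.0500·0.0417 − ½·1.2000·0.0417² = 0.0010 m while stopping
person approaches 1.0000·(0.3000+0.0417) = 0.3417 m
margins: 0.0800+0.0300+0.0050 = 0.1150 m
S_min ≈ 0.0150+0.0010+0.3417+0.1150  ⇒  S_min = 2269/4800 m

S_min = 2269/4800 m = 0.4727 m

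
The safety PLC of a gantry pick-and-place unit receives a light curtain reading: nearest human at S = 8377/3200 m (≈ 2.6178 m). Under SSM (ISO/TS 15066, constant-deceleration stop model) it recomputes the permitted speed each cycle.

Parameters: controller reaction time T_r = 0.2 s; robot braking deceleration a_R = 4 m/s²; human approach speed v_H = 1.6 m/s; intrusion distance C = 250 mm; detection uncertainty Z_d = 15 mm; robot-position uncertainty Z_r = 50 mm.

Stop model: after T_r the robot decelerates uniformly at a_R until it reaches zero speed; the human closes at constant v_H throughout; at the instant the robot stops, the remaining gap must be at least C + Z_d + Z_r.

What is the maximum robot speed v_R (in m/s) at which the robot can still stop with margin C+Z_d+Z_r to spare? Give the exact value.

v_R_max = 9/4 m/s = 2.2500 m/s

at the boundary: (1/8)·v² + (3/5)·v + (-1269/640) = 0
  disc = (3/5)² − 4·(1/8)·(-1269/640) = 8649/6400 ; √disc = 93/80
  v_R = (−(3/5) + 93/80) / (2·(1/8)) = 9/4 m/s
check:
braking lasts T_s = (9/4)/4 = 0.5625 s
robot in T_r: 2.2500·0.2000 = 0.4500 m
robot covers 2.2500·0.5625 − ½·4.0000·0.5625² = 0.6328 m while stopping
person approaches 1.6000·(0.2000+0.5625) = 1.2200 m
margins: 0.2500+0.0150+0.0500 = 0.3150 m
sum ≈ 0.4500+0.6328+1.2200+0.3150 ≈ 2.6178 m = S ✓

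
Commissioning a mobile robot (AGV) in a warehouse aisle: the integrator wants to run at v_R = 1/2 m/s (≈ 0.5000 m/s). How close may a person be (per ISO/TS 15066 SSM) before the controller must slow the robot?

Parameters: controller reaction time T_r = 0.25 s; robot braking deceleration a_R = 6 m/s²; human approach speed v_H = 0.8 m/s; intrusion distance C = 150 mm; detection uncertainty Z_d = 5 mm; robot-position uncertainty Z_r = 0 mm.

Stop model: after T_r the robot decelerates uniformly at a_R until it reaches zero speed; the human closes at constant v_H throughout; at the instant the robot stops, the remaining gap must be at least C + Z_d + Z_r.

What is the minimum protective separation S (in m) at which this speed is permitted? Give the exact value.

S_min = 227/400 m = 0.5675 m

T_s = v_R/a_R = (1/2)/6 = 0.0833 s
robot covers v_R·T_r = 0.5000·0.2500 = 0.1250 m before braking
robot under decel: 0.5000²/(2·6.0000) = 0.0208 m
human closes 0.8000·0.3333 = 0.2667 m
margins: 0.1500+0.0050+0.0000 = 0.1550 m
S_min ≈ 0.1250+0.0208+0.2667+0.1550  ⇒  S_min = 227/400 m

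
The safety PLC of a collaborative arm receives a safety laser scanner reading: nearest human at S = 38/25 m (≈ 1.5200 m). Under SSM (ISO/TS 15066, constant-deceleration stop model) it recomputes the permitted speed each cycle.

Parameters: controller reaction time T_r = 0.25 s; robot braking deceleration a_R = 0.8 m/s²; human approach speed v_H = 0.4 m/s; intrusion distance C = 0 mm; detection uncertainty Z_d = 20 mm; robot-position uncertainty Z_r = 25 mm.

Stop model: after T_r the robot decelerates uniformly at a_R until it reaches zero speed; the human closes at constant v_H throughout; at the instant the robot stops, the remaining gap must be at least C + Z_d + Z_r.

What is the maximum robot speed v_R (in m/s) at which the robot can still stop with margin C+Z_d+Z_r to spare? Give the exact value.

v_R_max = 1 m/s = 1.0000 m/s

at the boundary: (5/8)·v² + (3/4)·v + (-11/8) = 0
  disc = (3/4)² − 4·(5/8)·(-11/8) = 4 ; √disc = 2
  v_R = (−(3/4) + 2) / (2·(5/8)) = 1 m/s
check:
braking lasts T_s = 1/(4/5) = 1.2500 s
robot covers v_R·T_r = 1.0000·0.2500 = 0.2500 m before braking
braking distance = 1.0000²/(2·0.8000) = 0.6250 m
human over T_r+T_s: 0.4000·(0.2500+1.2500) = 0.6000 m
residual clearance needed = 0.0000+0.0200+0.0250 = 0.0450 m
sum ≈ 0.2500+0.6250+0.6000+0.0450 ≈ 1.5200 m = S ✓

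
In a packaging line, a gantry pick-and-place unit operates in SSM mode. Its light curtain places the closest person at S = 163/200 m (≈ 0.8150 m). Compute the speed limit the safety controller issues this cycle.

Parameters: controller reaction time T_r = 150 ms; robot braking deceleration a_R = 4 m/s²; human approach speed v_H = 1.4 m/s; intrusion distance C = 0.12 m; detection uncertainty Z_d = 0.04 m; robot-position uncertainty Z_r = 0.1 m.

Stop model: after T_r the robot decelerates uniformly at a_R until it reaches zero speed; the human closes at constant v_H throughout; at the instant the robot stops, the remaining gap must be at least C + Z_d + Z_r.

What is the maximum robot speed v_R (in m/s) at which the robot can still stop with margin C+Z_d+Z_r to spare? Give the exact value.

at the boundary: (1/8)·v² + (1/2)·v + (-69/200) = 0
  disc = (1/2)² − 4·(1/8)·(-69/200) = 169/400 ; √disc = 13/20
  v_R = (−(1/2) + 13/20) / (2·(1/8)) = 3/5 m/s
check:
T_s = v_R/a_R = (3/5)/4 = 0.1500 s
robot covers v_R·T_r = 0.6000·0.1500 = 0.0900 m before braking
robot covers 0.6000·0.1500 − ½·4.0000·0.1500² = 0.0450 m while stopping
human over T_r+T_s: 1.4000·(0.1500+0.1500) = 0.4200 m
C+Z_d+Z_r = 0.1200+0.0400+0.1000 = 0.2600 m
sum ≈ 0.0900+0.0450+0.4200+0.2600 ≈ 0.8150 m = S ✓

v_R_max = 3/5 m/s = 0.6000 m/s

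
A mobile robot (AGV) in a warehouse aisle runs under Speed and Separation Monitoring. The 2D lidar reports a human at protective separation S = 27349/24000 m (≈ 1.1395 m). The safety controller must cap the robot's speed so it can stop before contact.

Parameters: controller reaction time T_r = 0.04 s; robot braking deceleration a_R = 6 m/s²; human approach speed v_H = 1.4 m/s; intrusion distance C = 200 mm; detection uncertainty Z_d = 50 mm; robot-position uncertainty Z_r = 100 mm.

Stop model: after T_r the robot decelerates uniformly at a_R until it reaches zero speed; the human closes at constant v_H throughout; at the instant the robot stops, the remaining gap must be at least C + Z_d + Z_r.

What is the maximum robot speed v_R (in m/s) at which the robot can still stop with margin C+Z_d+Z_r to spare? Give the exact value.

collect terms ⇒ (1/12)·v_R² + (41/150)·v_R + (-3521/4800) = 0
  disc = (41/150)² − 4·(1/12)·(-3521/4800) = 12769/40000 ; √disc = 113/200
  v_R = (−(41/150) + 113/200) / (2·(1/12)) = 7/4 m/s
check:
T_s = v_R/a_R = (7/4)/6 = 0.2917 s
reaction-phase robot travel = 1.7500·0.0400 = 0.0700 m
robot covers 1.7500·0.2917 − ½·6.0000·0.2917² = 0.2552 m while stopping
human over T_r+T_s: 1.4000·(0.0400+0.2917) = 0.4643 m
margins: 0.2000+0.0500+0.1000 = 0.3500 m
sum ≈ 0.0700+0.2552+0.4643+0.3500 ≈ 1.1395 m = S ✓

v_R_max = 7/4 m/s = 1.7500 m/s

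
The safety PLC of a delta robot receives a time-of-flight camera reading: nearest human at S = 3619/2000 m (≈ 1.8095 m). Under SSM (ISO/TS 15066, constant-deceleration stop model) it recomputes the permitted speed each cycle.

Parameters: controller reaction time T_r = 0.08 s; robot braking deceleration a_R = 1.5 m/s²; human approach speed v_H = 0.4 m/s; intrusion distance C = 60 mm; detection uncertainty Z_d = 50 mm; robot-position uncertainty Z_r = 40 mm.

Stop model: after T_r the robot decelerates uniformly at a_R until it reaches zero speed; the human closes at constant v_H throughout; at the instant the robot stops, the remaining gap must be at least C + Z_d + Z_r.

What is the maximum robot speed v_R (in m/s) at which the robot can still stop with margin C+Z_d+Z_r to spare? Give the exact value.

at the boundary: (1/3)·v² + (26/75)·v + (-651/400) = 0
  disc = (26/75)² − 4·(1/3)·(-651/400) = 51529/22500 ; √disc = 227/150
  v_R = (−(26/75) + 227/150) / (2·(1/3)) = 7/4 m/s
check:
T_s = v_R/a_R = (7/4)/(3/2) = 1.1667 s
robot in T_r: 1.7500·0.0800 = 0.1400 m
robot under decel: 1.7500²/(2·1.5000) = 1.0208 m
human over T_r+T_s: 0.4000·(0.0800+1.1667) = 0.4987 m
C+Z_d+Z_r = 0.0600+0.0500+0.0400 = 0.1500 m
sum ≈ 0.1400+1.0208+0.4987+0.1500 ≈ 1.8095 m = S ✓

v_R_max = 7/4 m/s = 1.7500 m/s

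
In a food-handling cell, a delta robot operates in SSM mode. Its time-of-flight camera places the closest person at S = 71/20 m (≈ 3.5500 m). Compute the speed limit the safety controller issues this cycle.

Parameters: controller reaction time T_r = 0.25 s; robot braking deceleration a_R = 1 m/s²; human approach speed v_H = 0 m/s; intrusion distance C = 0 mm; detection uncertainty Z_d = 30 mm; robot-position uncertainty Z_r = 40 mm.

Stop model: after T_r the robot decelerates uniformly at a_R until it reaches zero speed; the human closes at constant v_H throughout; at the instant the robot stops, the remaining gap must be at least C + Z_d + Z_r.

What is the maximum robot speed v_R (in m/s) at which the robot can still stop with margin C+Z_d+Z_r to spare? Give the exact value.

v_R_max = 12/5 m/s = 2.4000 m/s

quadratic (1/2)·v² + (1/4)·v + (-87/25) = 0
  disc = (1/4)² − 4·(1/2)·(-87/25) = 2809/400 ; √disc = 53/20
  v_R = (−(1/4) + 53/20) / (2·(1/2)) = 12/5 m/s
check:
braking lasts T_s = (12/5)/1 = 2.4000 s
robot covers v_R·T_r = 2.4000·0.2500 = 0.6000 m before braking
robot covers 2.4000·2.4000 − ½·1.0000·2.4000² = 2.8800 m while stopping
human over T_r+T_s: 0.0000·(0.2500+2.4000) = 0.0000 m
residual clearance needed = 0.0000+0.0300+0.0400 = 0.0700 m
sum ≈ 0.6000+2.8800+0.0000+0.0700 ≈ 3.5500 m = S ✓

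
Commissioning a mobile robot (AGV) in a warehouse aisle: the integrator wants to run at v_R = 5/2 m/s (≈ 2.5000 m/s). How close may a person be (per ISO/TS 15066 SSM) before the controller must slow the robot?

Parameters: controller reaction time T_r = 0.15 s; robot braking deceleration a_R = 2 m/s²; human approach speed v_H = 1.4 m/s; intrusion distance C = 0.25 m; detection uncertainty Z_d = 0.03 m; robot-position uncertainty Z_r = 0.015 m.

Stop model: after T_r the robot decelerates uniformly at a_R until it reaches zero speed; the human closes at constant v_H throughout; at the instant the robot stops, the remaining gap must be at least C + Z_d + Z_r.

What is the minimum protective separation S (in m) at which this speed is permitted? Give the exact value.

braking lasts T_s = (5/2)/2 = 1.2500 s
robot in T_r: 2.5000·0.1500 = 0.3750 m
braking distance = 2.5000²/(2·2.0000) = 1.5625 m
human over T_r+T_s: 1.4000·(0.1500+1.2500) = 1.9600 m
C+Z_d+Z_r = 0.2500+0.0300+0.0150 = 0.2950 m
S_min ≈ 0.3750+1.5625+1.9600+0.2950  ⇒  S_min = 1677/400 m

S_min = 1677/400 m = 4.1925 m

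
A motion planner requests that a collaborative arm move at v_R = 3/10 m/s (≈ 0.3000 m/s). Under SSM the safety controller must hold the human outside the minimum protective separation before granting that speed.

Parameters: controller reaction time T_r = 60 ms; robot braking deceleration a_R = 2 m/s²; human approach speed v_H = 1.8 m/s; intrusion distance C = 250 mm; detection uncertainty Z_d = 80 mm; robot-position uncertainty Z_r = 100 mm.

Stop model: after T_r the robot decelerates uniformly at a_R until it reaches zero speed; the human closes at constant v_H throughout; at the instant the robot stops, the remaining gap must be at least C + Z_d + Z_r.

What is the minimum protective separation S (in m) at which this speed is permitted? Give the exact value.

stop time T_s = (3/10)/2 = 0.1500 s
robot covers v_R·T_r = 0.3000·0.0600 = 0.0180 m before braking
braking distance = 0.3000²/(2·2.0000) = 0.0225 m
person approaches 1.8000·(0.0600+0.1500) = 0.3780 m
margins: 0.2500+0.0800+0.1000 = 0.4300 m
S_min ≈ 0.0180+0.0225+0.3780+0.4300  ⇒  S_min = 1697/2000 m

S_min = 1697/2000 m = 0.8485 m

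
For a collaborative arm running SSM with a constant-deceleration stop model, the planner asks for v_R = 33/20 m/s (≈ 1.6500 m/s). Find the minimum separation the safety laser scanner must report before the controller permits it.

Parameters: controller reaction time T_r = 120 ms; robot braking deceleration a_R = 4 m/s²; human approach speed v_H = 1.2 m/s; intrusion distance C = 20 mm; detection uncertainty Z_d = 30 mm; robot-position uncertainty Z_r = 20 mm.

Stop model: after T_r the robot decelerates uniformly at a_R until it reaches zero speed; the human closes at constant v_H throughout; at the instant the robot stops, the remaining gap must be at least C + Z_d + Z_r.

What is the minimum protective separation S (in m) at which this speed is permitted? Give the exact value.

stop time T_s = (33/20)/4 = 0.4125 s
robot in T_r: 1.6500·0.1200 = 0.1980 m
robot covers 1.6500·0.4125 − ½·4.0000·0.4125² = 0.3403 m while stopping
person approaches 1.2000·(0.1200+0.4125) = 0.6390 m
margins: 0.0200+0.0300+0.0200 = 0.0700 m
S_min ≈ 0.1980+0.3403+0.6390+0.0700  ⇒  S_min = 19957/16000 m

S_min = 19957/16000 m = 1.2473 m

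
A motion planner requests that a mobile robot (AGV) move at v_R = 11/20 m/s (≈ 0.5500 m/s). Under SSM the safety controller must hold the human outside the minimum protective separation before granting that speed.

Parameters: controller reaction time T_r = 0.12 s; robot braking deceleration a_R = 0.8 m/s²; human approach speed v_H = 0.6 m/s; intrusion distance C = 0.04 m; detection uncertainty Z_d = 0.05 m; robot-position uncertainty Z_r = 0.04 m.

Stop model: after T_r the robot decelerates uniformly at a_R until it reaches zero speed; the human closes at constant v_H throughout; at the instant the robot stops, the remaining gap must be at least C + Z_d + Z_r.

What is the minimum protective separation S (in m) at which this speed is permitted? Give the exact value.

S_min = 13913/16000 m = 0.8696 m

stop time T_s = (11/20)/(4/5) = 0.6875 s
robot in T_r: 0.5500·0.1200 = 0.0660 m
robot covers 0.5500·0.6875 − ½·0.8000·0.6875² = 0.1891 m while stopping
person approaches 0.6000·(0.1200+0.6875) = 0.4845 m
margins: 0.0400+0.0500+0.0400 = 0.1300 m
S_min ≈ 0.0660+0.1891+0.4845+0.1300  ⇒  S_min = 13913/16000 m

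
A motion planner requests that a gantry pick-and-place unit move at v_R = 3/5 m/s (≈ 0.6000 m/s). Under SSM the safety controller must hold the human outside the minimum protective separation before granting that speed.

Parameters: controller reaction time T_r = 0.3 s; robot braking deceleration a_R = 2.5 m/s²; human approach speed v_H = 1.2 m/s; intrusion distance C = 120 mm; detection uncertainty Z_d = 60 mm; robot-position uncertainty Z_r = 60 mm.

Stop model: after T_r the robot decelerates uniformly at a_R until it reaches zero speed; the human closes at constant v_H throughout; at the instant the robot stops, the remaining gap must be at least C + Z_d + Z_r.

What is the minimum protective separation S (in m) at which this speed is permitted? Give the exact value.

S_min = 57/50 m = 1.1400 m

T_s = v_R/a_R = (3/5)/(5/2) = 0.2400 s
reaction-phase robot travel = 0.6000·0.3000 = 0.1800 m
robot covers 0.6000·0.2400 − ½·2.5000·0.2400² = 0.0720 m while stopping
human over T_r+T_s: 1.2000·(0.3000+0.2400) = 0.6480 m
margins: 0.1200+0.0600+0.0600 = 0.2400 m
S_min ≈ 0.1800+0.0720+0.6480+0.2400  ⇒  S_min = 57/50 m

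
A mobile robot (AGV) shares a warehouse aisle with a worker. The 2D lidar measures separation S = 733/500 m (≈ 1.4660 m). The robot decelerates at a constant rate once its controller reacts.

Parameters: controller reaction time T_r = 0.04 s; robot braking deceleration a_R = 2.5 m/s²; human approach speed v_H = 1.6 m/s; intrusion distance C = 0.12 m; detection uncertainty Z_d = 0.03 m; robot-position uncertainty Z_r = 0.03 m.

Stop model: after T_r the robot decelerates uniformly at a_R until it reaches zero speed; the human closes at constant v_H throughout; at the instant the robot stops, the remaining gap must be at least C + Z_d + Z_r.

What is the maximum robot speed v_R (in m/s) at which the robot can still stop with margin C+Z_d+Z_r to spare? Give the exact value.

v_R_max = 13/10 m/s = 1.3000 m/s

collect terms ⇒ (1/5)·v_R² + (17/25)·v_R + (-611/500) = 0
  disc = (17/25)² − 4·(1/5)·(-611/500) = 36/25 ; √disc = 6/5
  v_R = (−(17/25) + 6/5) / (2·(1/5)) = 13/10 m/s
check:
braking lasts T_s = (13/10)/(5/2) = 0.5200 s
robot covers v_R·T_r = 1.3000·0.0400 = 0.0520 m before braking
robot under decel: 1.3000²/(2·2.5000) = 0.3380 m
human closes 1.6000·0.5600 = 0.8960 m
residual clearance needed = 0.1200+0.0300+0.0300 = 0.1800 m
sum ≈ 0.0520+0.3380+0.8960+0.1800 ≈ 1.4660 m = S ✓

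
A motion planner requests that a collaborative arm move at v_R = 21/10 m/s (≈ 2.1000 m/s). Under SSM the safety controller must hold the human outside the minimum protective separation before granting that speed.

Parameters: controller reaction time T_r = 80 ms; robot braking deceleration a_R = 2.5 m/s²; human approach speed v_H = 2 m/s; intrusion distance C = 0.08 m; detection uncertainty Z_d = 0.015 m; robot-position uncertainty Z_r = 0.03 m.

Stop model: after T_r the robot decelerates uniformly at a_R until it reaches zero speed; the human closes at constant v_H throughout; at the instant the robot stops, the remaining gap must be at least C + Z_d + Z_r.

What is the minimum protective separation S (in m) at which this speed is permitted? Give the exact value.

stop time T_s = (21/10)/(5/2) = 0.8400 s
robot in T_r: 2.1000·0.0800 = 0.1680 m
braking distance = 2.1000²/(2·2.5000) = 0.8820 m
human closes 2.0000·0.9200 = 1.8400 m
residual clearance needed = 0.0800+0.0150+0.0300 = 0.1250 m
S_min ≈ 0.1680+0.8820+1.8400+0.1250  ⇒  S_min = 603/200 m

S_min = 603/200 m = 3.0150 m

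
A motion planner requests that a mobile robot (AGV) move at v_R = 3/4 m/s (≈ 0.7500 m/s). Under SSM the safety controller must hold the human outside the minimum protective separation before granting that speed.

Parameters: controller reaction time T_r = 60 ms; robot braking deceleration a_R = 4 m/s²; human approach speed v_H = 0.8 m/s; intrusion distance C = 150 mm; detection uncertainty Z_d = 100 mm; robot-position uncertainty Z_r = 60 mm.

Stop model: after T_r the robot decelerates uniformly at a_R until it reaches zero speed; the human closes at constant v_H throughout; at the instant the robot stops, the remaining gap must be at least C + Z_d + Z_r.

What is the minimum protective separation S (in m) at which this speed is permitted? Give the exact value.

stop time T_s = (3/4)/4 = 0.1875 s
reaction-phase robot travel = 0.7500·0.0600 = 0.0450 m
robot covers 0.7500·0.1875 − ½·4.0000·0.1875² = 0.0703 m while stopping
human over T_r+T_s: 0.8000·(0.0600+0.1875) = 0.1980 m
C+Z_d+Z_r = 0.1500+0.1000+0.0600 = 0.3100 m
S_min ≈ 0.0450+0.0703+0.1980+0.3100  ⇒  S_min = 9973/16000 m

S_min = 9973/16000 m = 0.6233 m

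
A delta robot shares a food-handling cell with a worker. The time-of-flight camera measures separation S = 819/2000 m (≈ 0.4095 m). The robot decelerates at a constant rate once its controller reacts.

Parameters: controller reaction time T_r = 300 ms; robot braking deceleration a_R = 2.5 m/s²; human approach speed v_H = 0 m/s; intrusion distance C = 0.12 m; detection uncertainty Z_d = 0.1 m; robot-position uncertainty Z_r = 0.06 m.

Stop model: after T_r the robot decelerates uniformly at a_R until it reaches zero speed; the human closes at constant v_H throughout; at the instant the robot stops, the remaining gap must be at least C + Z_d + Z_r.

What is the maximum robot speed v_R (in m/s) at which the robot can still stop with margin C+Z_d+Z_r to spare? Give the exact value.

v_R_max = 7/20 m/s = 0.3500 m/s

quadratic (1/5)·v² + (3/10)·v + (-259/2000) = 0
  disc = (3/10)² − 4·(1/5)·(-259/2000) = 121/625 ; √disc = 11/25
  v_R = (−(3/10) + 11/25) / (2·(1/5)) = 7/20 m/s
check:
stop time T_s = (7/20)/(5/2) = 0.1400 s
robot covers v_R·T_r = 0.3500·0.3000 = 0.1050 m before braking
robot under decel: 0.3500²/(2·2.5000) = 0.0245 m
human closes 0.0000·0.4400 = 0.0000 m
margins: 0.1200+0.1000+0.0600 = 0.2800 m
sum ≈ 0.1050+0.0245+0.0000+0.2800 ≈ 0.4095 m = S ✓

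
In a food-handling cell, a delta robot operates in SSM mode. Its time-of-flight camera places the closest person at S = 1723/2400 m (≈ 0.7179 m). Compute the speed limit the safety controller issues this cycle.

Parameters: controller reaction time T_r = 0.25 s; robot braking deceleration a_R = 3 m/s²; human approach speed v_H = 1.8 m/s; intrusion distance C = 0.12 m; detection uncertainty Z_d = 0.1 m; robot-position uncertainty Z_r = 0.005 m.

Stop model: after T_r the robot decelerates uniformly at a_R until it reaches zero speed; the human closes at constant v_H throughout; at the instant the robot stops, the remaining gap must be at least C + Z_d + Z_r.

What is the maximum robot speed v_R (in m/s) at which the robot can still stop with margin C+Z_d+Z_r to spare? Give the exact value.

collect terms ⇒ (1/6)·v_R² + (17/20)·v_R + (-103/2400) = 0
  disc = (17/20)² − 4·(1/6)·(-103/2400) = 169/225 ; √disc = 13/15
  v_R = (−(17/20) + 13/15) / (2·(1/6)) = 1/20 m/s
check:
T_s = v_R/a_R = (1/20)/3 = 0.0167 s
robot in T_r: 0.0500·0.2500 = 0.0125 m
robot under decel: 0.0500²/(2·3.0000) = 0.0004 m
person approaches 1.8000·(0.2500+0.0167) = 0.4800 m
residual clearance needed = 0.1200+0.1000+0.0050 = 0.2250 m
sum ≈ 0.0125+0.0004+0.4800+0.2250 ≈ 0.7179 m = S ✓

v_R_max = 1/20 m/s = 0.0500 m/s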